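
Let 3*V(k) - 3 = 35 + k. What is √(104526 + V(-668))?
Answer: 2*√26079 ≈ 322.98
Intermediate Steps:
V(k) = 38/3 + k/3 (V(k) = 1 + (35 + k)/3 = 1 + (35/3 + k/3) = 38/3 + k/3)
√(104526 + V(-668)) = √(104526 + (38/3 + (⅓)*(-668))) = √(104526 + (38/3 - 668/3)) = √(104526 - 210) = √104316 = 2*√26079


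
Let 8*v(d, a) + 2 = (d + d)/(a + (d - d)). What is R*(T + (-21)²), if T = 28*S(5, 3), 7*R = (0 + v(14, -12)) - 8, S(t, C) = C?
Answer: -5125/8 ≈ -640.63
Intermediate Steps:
v(d, a) = -¼ + d/(4*a) (v(d, a) = -¼ + ((d + d)/(a + (d - d)))/8 = -¼ + ((2*d)/(a + 0))/8 = -¼ + ((2*d)/a)/8 = -¼ + (2*d/a)/8 = -¼ + d/(4*a))
R = -205/168 (R = ((0 + (¼)*(14 - 1*(-12))/(-12)) - 8)/7 = ((0 + (¼)*(-1/12)*(14 + 12)) - 8)/7 = ((0 + (¼)*(-1/12)*26) - 8)/7 = ((0 - 13/24) - 8)/7 = (-13/24 - 8)/7 = (⅐)*(-205/24) = -205/168 ≈ -1.2202)
T = 84 (T = 28*3 = 84)
R*(T + (-21)²) = -205*(84 + (-21)²)/168 = -205*(84 + 441)/168 = -205/168*525 = -5125/8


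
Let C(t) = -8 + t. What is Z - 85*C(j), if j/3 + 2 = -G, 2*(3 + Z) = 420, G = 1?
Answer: 1652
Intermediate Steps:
Z = 207 (Z = -3 + (½)*420 = -3 + 210 = 207)
j = -9 (j = -6 + 3*(-1*1) = -6 + 3*(-1) = -6 - 3 = -9)
Z - 85*C(j) = 207 - 85*(-8 - 9) = 207 - 85*(-17) = 207 + 1445 = 1652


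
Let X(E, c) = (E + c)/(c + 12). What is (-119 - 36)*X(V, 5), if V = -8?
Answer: 465/17 ≈ 27.353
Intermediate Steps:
X(E, c) = (E + c)/(12 + c)
(-119 - 36)*X(V, 5) = (-119 - 36)*((-8 + 5)/(12 + 5)) = -155*(-3)/17 = -155*(-3/17) = 465/17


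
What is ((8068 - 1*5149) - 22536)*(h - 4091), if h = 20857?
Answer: -328898622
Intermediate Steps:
((8068 - 1*5149) - 22536)*(h - 4091) = ((8068 - 1*5149) - 22536)*(20857 - 4091) = ((8068 - 5149) - 22536)*16766 = (2919 - 22536)*16766 = -19617*16766 = -328898622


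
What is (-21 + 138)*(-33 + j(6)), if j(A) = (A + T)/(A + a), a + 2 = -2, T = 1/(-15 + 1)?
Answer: -98397/28 ≈ -3514.2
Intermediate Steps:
T = -1/14 (T = 1/(-14) = -1/14 ≈ -0.071429)
a = -4 (a = -2 - 2 = -4)
j(A) = (-1/14 + A)/(-4 + A) (j(A) = (A - 1/14)/(A - 4) = (-1/14 + A)/(-4 + A))
(-21 + 138)*(-33 + j(6)) = (-21 + 138)*(-33 + (-1/14 + 6)/(-4 + 6)) = 117*(-33 + (83/14)/2) = 117*(-33 + (½)*(83/14)) = 117*(-33 + 83/28) = 117*(-841/28) = -98397/28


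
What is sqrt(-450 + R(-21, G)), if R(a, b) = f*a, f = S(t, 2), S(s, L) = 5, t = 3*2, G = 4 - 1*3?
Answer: I*sqrt(555) ≈ 23.558*I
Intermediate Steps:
G = 1 (G = 4 - 3 = 1)
t = 6
f = 5
R(a, b) = 5*a
sqrt(-450 + R(-21, G)) = sqrt(-450 + 5*(-21)) = sqrt(-450 - 105) = sqrt(-555) = I*sqrt(555)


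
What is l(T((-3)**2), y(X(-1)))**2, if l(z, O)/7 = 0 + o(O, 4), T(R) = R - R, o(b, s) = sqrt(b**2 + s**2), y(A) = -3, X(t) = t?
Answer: 1225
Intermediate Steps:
T(R) = 0
l(z, O) = 7*sqrt(16 + O**2) (l(z, O) = 7*(0 + sqrt(O**2 + 4**2)) = 7*(0 + sqrt(O**2 + 16)) = 7*(0 + sqrt(16 + O**2)) = 7*sqrt(16 + O**2))
l(T((-3)**2), y(X(-1)))**2 = (7*sqrt(16 + (-3)**2))**2 = (7*sqrt(16 + 9))**2 = (7*sqrt(25))**2 = (7*5)**2 = 35**2 = 1225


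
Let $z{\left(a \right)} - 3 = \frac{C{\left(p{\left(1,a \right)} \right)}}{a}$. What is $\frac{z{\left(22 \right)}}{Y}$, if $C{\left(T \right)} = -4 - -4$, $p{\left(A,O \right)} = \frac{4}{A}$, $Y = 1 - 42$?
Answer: $- \frac{3}{41} \approx -0.073171$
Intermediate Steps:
$Y = -41$ ($Y = 1 - 42 = -41$)
$C{\left(T \right)} = 0$ ($C{\left(T \right)} = -4 + 4 = 0$)
$z{\left(a \right)} = 3$ ($z{\left(a \right)} = 3 + \frac{0}{a} = 3 + 0 = 3$)
$\frac{z{\left(22 \right)}}{Y} = \frac{3}{-41} = 3 \left(- \frac{1}{41}\right) = - \frac{3}{41}$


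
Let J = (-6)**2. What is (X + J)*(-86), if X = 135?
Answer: -14706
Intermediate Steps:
J = 36
(X + J)*(-86) = (135 + 36)*(-86) = 171*(-86) = -14706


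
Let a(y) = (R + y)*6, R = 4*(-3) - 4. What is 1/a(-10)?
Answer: -1/156 ≈ -0.0064103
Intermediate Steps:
R = -16 (R = -12 - 4 = -16)
a(y) = -96 + 6*y (a(y) = (-16 + y)*6 = -96 + 6*y)
1/a(-10) = 1/(-96 + 6*(-10)) = 1/(-96 - 60) = 1/(-156) = -1/156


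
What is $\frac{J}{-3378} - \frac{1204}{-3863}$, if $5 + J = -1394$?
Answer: $\frac{9471449}{13049214} \approx 0.72583$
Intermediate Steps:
$J = -1399$ ($J = -5 - 1394 = -1399$)
$\frac{J}{-3378} - \frac{1204}{-3863} = - \frac{1399}{-3378} - \frac{1204}{-3863} = \left(-1399\right) \left(- \frac{1}{3378}\right) - - \frac{1204}{3863} = \frac{1399}{3378} + \frac{1204}{3863} = \frac{9471449}{13049214}$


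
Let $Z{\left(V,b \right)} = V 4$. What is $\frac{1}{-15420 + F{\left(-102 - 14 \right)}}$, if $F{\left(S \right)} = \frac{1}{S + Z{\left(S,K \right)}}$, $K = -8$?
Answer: $- \frac{580}{8943601} \approx -6.4851 \cdot 10^{-5}$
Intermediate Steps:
$Z{\left(V,b \right)} = 4 V$
$F{\left(S \right)} = \frac{1}{5 S}$ ($F{\left(S \right)} = \frac{1}{S + 4 S} = \frac{1}{5 S}$)
$\frac{1}{-15420 + F{\left(-102 - 14 \right)}} = \frac{1}{-15420 + \frac{1}{5 \left(-102 - 14\right)}} = \frac{1}{-15420 + \frac{1}{5 \left(-116\right)}} = \frac{1}{-15420 + \frac{1}{5} \left(- \frac{1}{116}\right)} = \frac{1}{-15420 - \frac{1}{580}} = \frac{1}{- \frac{8943601}{580}} = - \frac{580}{8943601}$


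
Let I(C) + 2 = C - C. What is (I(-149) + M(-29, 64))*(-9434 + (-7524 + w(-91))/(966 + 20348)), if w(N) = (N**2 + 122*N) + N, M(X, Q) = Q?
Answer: -6233688072/10657 ≈ -5.8494e+5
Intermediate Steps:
I(C) = -2 (I(C) = -2 + (C - C) = -2 + 0 = -2)
w(N) = N**2 + 123*N
(I(-149) + M(-29, 64))*(-9434 + (-7524 + w(-91))/(966 + 20348)) = (-2 + 64)*(-9434 + (-7524 - 91*(123 - 91))/(966 + 20348)) = 62*(-9434 + (-7524 - 91*32)/21314) = 62*(-9434 + (-7524 - 2912)*(1/21314)) = 62*(-9434 - 10436*1/21314) = 62*(-9434 - 5218/10657) = 62*(-100543356/10657) = -6233688072/10657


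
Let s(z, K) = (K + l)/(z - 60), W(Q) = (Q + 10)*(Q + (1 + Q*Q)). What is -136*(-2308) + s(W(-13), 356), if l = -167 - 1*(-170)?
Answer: 166674169/531 ≈ 3.1389e+5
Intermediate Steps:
l = 3 (l = -167 + 170 = 3)
W(Q) = (10 + Q)*(1 + Q + Q**2) (W(Q) = (10 + Q)*(Q + (1 + Q**2)) = (10 + Q)*(1 + Q + Q**2))
s(z, K) = (3 + K)/(-60 + z) (s(z, K) = (K + 3)/(z - 60) = (3 + K)/(-60 + z))
-136*(-2308) + s(W(-13), 356) = -136*(-2308) + (3 + 356)/(-60 + (10 + (-13)**3 + 11*(-13) + 11*(-13)**2)) = 313888 + 359/(-60 + (10 - 2197 - 143 + 11*169)) = 313888 + 359/(-60 + (10 - 2197 - 143 + 1859)) = 313888 + 359/(-60 - 471) = 313888 + 359/(-531) = 313888 - 1/531*359 = 313888 - 359/531 = 166674169/531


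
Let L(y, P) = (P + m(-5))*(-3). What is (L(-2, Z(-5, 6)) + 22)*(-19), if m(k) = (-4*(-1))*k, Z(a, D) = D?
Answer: -1216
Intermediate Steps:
m(k) = 4*k
L(y, P) = 60 - 3*P (L(y, P) = (P + 4*(-5))*(-3) = (P - 20)*(-3) = (-20 + P)*(-3) = 60 - 3*P)
(L(-2, Z(-5, 6)) + 22)*(-19) = ((60 - 3*6) + 22)*(-19) = ((60 - 18) + 22)*(-19) = (42 + 22)*(-19) = 64*(-19) = -1216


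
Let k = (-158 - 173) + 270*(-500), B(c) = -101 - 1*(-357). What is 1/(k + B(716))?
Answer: -1/135075 ≈ -7.4033e-6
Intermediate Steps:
B(c) = 256 (B(c) = -101 + 357 = 256)
k = -135331 (k = -331 - 135000 = -135331)
1/(k + B(716)) = 1/(-135331 + 256) = 1/(-135075) = -1/135075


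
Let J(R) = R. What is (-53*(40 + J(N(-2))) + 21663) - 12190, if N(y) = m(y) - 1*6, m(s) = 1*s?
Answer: 7777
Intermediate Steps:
m(s) = s
N(y) = -6 + y (N(y) = y - 1*6 = y - 6 = -6 + y)
(-53*(40 + J(N(-2))) + 21663) - 12190 = (-53*(40 + (-6 - 2)) + 21663) - 12190 = (-53*(40 - 8) + 21663) - 12190 = (-53*32 + 21663) - 12190 = (-1696 + 21663) - 12190 = 19967 - 12190 = 7777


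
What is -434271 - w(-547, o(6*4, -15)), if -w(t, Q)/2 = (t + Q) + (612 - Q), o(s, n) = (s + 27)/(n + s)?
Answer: -434141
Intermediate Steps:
o(s, n) = (27 + s)/(n + s)
w(t, Q) = -1224 - 2*t (w(t, Q) = -2*((t + Q) + (612 - Q)) = -2*((Q + t) + (612 - Q)) = -2*(612 + t) = -1224 - 2*t)
-434271 - w(-547, o(6*4, -15)) = -434271 - (-1224 - 2*(-547)) = -434271 - (-1224 + 1094) = -434271 - 1*(-130) = -434271 + 130 = -434141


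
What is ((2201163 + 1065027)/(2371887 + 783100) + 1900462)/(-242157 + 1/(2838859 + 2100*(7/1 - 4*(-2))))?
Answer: -8605244674756588028/1096480276677146647 ≈ -7.8481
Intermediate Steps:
((2201163 + 1065027)/(2371887 + 783100) + 1900462)/(-242157 + 1/(2838859 + 2100*(7/1 - 4*(-2)))) = (3266190/3154987 + 1900462)/(-242157 + 1/(2838859 + 2100*(7*1 + 8))) = (3266190*(1/3154987) + 1900462)/(-242157 + 1/(2838859 + 2100*(7 + 8))) = (3266190/3154987 + 1900462)/(-242157 + 1/(2838859 + 2100*15)) = 5995936170184/(3154987*(-242157 + 1/(2838859 + 31500))) = 5995936170184/(3154987*(-242157 + 1/2870359)) = 5995936170184/(3154987*(-695077524362/2870359)) = (5995936170184/3154987)*(-2870359/695077524362) = -8605244674756588028/1096480276677146647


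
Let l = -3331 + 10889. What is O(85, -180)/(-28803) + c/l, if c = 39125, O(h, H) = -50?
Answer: 1127295275/217693074 ≈ 5.1784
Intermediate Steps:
l = 7558
O(85, -180)/(-28803) + c/l = -50/(-28803) + 39125/7558 = -50*(-1/28803) + 39125*(1/7558) = 50/28803 + 39125/7558 = 1127295275/217693074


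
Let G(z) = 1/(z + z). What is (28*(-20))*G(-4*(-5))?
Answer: -14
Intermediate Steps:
G(z) = 1/(2*z)
(28*(-20))*G(-4*(-5)) = (28*(-20))*(1/(2*((-4*(-5))))) = -280/20 = -560*1/40 = -14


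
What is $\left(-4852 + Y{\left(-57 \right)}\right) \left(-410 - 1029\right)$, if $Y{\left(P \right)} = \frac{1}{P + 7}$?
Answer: $\frac{349102839}{50} \approx 6.9821 \cdot 10^{6}$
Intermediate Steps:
$Y{\left(P \right)} = \frac{1}{7 + P}$
$\left(-4852 + Y{\left(-57 \right)}\right) \left(-410 - 1029\right) = \left(-4852 + \frac{1}{7 - 57}\right) \left(-410 - 1029\right) = \left(-4852 + \frac{1}{-50}\right) \left(-1439\right) = \left(-4852 - \frac{1}{50}\right) \left(-1439\right) = \left(- \frac{242601}{50}\right) \left(-1439\right) = \frac{349102839}{50}$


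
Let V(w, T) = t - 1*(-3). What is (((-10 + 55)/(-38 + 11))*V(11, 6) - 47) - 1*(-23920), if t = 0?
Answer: 23868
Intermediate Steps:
V(w, T) = 3 (V(w, T) = 0 - 1*(-3) = 0 + 3 = 3)
(((-10 + 55)/(-38 + 11))*V(11, 6) - 47) - 1*(-23920) = (((-10 + 55)/(-38 + 11))*3 - 47) - 1*(-23920) = ((45/(-27))*3 - 47) + 23920 = ((45*(-1/27))*3 - 47) + 23920 = (-5/3*3 - 47) + 23920 = (-5 - 47) + 23920 = -52 + 23920 = 23868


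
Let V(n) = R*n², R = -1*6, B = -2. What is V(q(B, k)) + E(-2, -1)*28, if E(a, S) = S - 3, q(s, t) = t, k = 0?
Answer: -112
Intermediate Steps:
E(a, S) = -3 + S
R = -6
V(n) = -6*n²
V(q(B, k)) + E(-2, -1)*28 = -6*0² + (-3 - 1)*28 = -6*0 - 4*28 = 0 - 112 = -112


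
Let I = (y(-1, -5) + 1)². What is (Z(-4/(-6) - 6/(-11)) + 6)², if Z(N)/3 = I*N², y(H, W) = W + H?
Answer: 1778983684/131769 ≈ 13501.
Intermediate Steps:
y(H, W) = H + W
I = 25 (I = ((-1 - 5) + 1)² = (-6 + 1)² = (-5)² = 25)
Z(N) = 75*N² (Z(N) = 3*(25*N²) = 75*N²)
(Z(-4/(-6) - 6/(-11)) + 6)² = (75*(-4/(-6) - 6/(-11))² + 6)² = (75*(-4*(-⅙) - 6*(-1/11))² + 6)² = (75*(⅔ + 6/11)² + 6)² = (75*(40/33)² + 6)² = (75*(1600/1089) + 6)² = (40000/363 + 6)² = (42178/363)² = 1778983684/131769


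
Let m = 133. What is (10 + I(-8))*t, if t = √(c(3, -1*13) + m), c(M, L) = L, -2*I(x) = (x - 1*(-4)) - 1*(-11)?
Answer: 13*√30 ≈ 71.204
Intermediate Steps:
I(x) = -15/2 - x/2 (I(x) = -((x - 1*(-4)) - 1*(-11))/2 = -((x + 4) + 11)/2 = -((4 + x) + 11)/2 = -(15 + x)/2 = -15/2 - x/2)
t = 2*√30 (t = √(-1*13 + 133) = √(-13 + 133) = √120 = 2*√30 ≈ 10.954)
(10 + I(-8))*t = (10 + (-15/2 - ½*(-8)))*(2*√30) = (10 + (-15/2 + 4))*(2*√30) = (10 - 7/2)*(2*√30) = 13*(2*√30)/2 = 13*√30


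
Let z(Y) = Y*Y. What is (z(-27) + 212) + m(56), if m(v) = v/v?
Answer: 942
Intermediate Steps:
m(v) = 1
z(Y) = Y²
(z(-27) + 212) + m(56) = ((-27)² + 212) + 1 = (729 + 212) + 1 = 941 + 1 = 942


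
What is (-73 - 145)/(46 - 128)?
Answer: 109/41 ≈ 2.6585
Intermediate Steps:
(-73 - 145)/(46 - 128) = -218/(-82) = -218*(-1/82) = 109/41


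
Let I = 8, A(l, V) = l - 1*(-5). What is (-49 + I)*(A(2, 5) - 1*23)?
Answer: 656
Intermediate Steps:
A(l, V) = 5 + l (A(l, V) = l + 5 = 5 + l)
(-49 + I)*(A(2, 5) - 1*23) = (-49 + 8)*((5 + 2) - 1*23) = -41*(7 - 23) = -41*(-16) = 656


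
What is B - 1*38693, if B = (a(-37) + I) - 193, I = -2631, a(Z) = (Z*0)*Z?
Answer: -41517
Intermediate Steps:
a(Z) = 0 (a(Z) = 0*Z = 0)
B = -2824 (B = (0 - 2631) - 193 = -2631 - 193 = -2824)
B - 1*38693 = -2824 - 1*38693 = -2824 - 38693 = -41517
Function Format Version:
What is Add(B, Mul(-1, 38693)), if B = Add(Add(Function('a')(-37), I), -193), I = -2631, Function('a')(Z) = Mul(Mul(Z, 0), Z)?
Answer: -41517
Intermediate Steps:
Function('a')(Z) = 0 (Function('a')(Z) = Mul(0, Z) = 0)
B = -2824 (B = Add(Add(0, -2631), -193) = Add(-2631, -193) = -2824)
Add(B, Mul(-1, 38693)) = Add(-2824, Mul(-1, 38693)) = Add(-2824, -38693) = -41517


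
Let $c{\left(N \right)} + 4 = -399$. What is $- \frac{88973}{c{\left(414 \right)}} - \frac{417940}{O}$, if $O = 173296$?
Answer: $\frac{3812558797}{17459572} \approx 218.36$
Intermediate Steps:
$c{\left(N \right)} = -403$ ($c{\left(N \right)} = -4 - 399 = -403$)
$- \frac{88973}{c{\left(414 \right)}} - \frac{417940}{O} = - \frac{88973}{-403} - \frac{417940}{173296} = \left(-88973\right) \left(- \frac{1}{403}\right) - \frac{104485}{43324} = \frac{88973}{403} - \frac{104485}{43324} = \frac{3812558797}{17459572}$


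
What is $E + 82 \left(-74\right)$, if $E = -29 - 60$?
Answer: $-6157$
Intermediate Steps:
$E = -89$
$E + 82 \left(-74\right) = -89 + 82 \left(-74\right) = -89 - 6068 = -6157$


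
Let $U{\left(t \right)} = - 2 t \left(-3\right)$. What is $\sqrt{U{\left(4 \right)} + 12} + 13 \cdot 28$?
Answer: $370$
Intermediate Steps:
$U{\left(t \right)} = 6 t$
$\sqrt{U{\left(4 \right)} + 12} + 13 \cdot 28 = \sqrt{6 \cdot 4 + 12} + 13 \cdot 28 = \sqrt{24 + 12} + 364 = \sqrt{36} + 364 = 6 + 364 = 370$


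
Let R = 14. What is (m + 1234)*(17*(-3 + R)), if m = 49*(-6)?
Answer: 175780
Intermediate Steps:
m = -294
(m + 1234)*(17*(-3 + R)) = (-294 + 1234)*(17*(-3 + 14)) = 940*(17*11) = 940*187 = 175780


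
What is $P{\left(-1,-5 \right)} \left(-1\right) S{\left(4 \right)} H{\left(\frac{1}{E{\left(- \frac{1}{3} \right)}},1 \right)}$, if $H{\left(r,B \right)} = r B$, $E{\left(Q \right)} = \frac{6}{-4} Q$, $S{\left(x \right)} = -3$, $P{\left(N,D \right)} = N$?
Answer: $-6$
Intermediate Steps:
$E{\left(Q \right)} = - \frac{3 Q}{2}$ ($E{\left(Q \right)} = 6 \left(- \frac{1}{4}\right) Q = - \frac{3 Q}{2}$)
$H{\left(r,B \right)} = B r$
$P{\left(-1,-5 \right)} \left(-1\right) S{\left(4 \right)} H{\left(\frac{1}{E{\left(- \frac{1}{3} \right)}},1 \right)} = \left(-1\right) \left(-1\right) \left(-3\right) 1 \frac{1}{\left(- \frac{3}{2}\right) \left(- \frac{1}{3}\right)} = 1 \left(-3\right) 1 \frac{1}{\left(- \frac{3}{2}\right) \left(\left(-1\right) \frac{1}{3}\right)} = - 3 \cdot 1 \frac{1}{\left(- \frac{3}{2}\right) \left(- \frac{1}{3}\right)} = - 3 \cdot 1 \frac{1}{\frac{1}{2}} = - 3 \cdot 1 \cdot 2 = \left(-3\right) 2 = -6$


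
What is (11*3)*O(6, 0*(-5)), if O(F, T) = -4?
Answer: -132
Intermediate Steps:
(11*3)*O(6, 0*(-5)) = (11*3)*(-4) = 33*(-4) = -132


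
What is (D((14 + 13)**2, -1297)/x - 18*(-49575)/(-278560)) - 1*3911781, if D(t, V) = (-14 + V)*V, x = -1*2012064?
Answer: -4567665472978427/1167667808 ≈ -3.9118e+6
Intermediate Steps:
x = -2012064
D(t, V) = V*(-14 + V)
(D((14 + 13)**2, -1297)/x - 18*(-49575)/(-278560)) - 1*3911781 = (-1297*(-14 - 1297)/(-2012064) - 18*(-49575)/(-278560)) - 1*3911781 = (-1297*(-1311)*(-1/2012064) + 892350*(-1/278560)) - 3911781 = (1700367*(-1/2012064) - 89235/27856) - 3911781 = (-566789/670688 - 89235/27856) - 3911781 = -4727332379/1167667808 - 3911781 = -4567665472978427/1167667808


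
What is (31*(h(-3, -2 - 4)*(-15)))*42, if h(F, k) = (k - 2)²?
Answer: -1249920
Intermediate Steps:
h(F, k) = (-2 + k)²
(31*(h(-3, -2 - 4)*(-15)))*42 = (31*((-2 + (-2 - 4))²*(-15)))*42 = (31*((-2 - 6)²*(-15)))*42 = (31*((-8)²*(-15)))*42 = (31*(64*(-15)))*42 = (31*(-960))*42 = -29760*42 = -1249920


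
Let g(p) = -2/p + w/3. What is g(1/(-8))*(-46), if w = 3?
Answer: -782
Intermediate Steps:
g(p) = 1 - 2/p (g(p) = -2/p + 3/3 = -2/p + 3*(⅓) = -2/p + 1 = 1 - 2/p)
g(1/(-8))*(-46) = ((-2 + 1/(-8))/(1/(-8)))*(-46) = ((-2 - ⅛)/(-⅛))*(-46) = -8*(-17/8)*(-46) = 17*(-46) = -782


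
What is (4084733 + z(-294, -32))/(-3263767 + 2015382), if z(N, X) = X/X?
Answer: -4084734/1248385 ≈ -3.2720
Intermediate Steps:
z(N, X) = 1
(4084733 + z(-294, -32))/(-3263767 + 2015382) = (4084733 + 1)/(-3263767 + 2015382) = 4084734/(-1248385) = 4084734*(-1/1248385) = -4084734/1248385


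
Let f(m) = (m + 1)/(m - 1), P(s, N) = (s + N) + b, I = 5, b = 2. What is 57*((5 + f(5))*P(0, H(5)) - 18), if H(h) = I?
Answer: 3135/2 ≈ 1567.5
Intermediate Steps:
H(h) = 5
P(s, N) = 2 + N + s (P(s, N) = (s + N) + 2 = (N + s) + 2 = 2 + N + s)
f(m) = (1 + m)/(-1 + m)
57*((5 + f(5))*P(0, H(5)) - 18) = 57*((5 + (1 + 5)/(-1 + 5))*(2 + 5 + 0) - 18) = 57*((5 + 6/4)*7 - 18) = 57*((5 + (1/4)*6)*7 - 18) = 57*((5 + 3/2)*7 - 18) = 57*((13/2)*7 - 18) = 57*(91/2 - 18) = 57*(55/2) = 3135/2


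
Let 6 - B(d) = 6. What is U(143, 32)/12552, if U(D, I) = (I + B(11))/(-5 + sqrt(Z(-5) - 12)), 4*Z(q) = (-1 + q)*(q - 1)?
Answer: -5/10983 - I*sqrt(3)/10983 ≈ -0.00045525 - 0.0001577*I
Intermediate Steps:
Z(q) = (-1 + q)**2/4 (Z(q) = ((-1 + q)*(q - 1))/4 = ((-1 + q)*(-1 + q))/4 = (-1 + q)**2/4)
B(d) = 0 (B(d) = 6 - 1*6 = 6 - 6 = 0)
U(D, I) = I/(-5 + I*sqrt(3)) (U(D, I) = (I + 0)/(-5 + sqrt((-1 - 5)**2/4 - 12)) = I/(-5 + sqrt((1/4)*(-6)**2 - 12)) = I/(-5 + sqrt((1/4)*36 - 12)) = I/(-5 + sqrt(9 - 12)) = I/(-5 + sqrt(-3)) = I/(-5 + I*sqrt(3)))
U(143, 32)/12552 = ((1/28)*32*(-5 - I*sqrt(3)))/12552 = (-40/7 - 8*I*sqrt(3)/7)*(1/12552) = -5/10983 - I*sqrt(3)/10983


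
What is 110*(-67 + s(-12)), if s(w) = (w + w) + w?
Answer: -11330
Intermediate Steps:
s(w) = 3*w (s(w) = 2*w + w = 3*w)
110*(-67 + s(-12)) = 110*(-67 + 3*(-12)) = 110*(-67 - 36) = 110*(-103) = -11330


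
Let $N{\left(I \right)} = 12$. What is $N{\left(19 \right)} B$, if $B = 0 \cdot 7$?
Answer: $0$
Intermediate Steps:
$B = 0$
$N{\left(19 \right)} B = 12 \cdot 0 = 0$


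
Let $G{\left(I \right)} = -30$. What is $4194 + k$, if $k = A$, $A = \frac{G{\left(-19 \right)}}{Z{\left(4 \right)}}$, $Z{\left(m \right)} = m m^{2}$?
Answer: $\frac{134193}{32} \approx 4193.5$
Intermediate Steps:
$Z{\left(m \right)} = m^{3}$
$A = - \frac{15}{32}$ ($A = - \frac{30}{4^{3}} = - \frac{30}{64} = \left(-30\right) \frac{1}{64} = - \frac{15}{32} \approx -0.46875$)
$k = - \frac{15}{32} \approx -0.46875$
$4194 + k = 4194 - \frac{15}{32} = \frac{134193}{32}$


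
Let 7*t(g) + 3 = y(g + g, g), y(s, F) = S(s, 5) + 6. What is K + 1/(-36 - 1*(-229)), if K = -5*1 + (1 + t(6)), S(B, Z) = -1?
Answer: -5011/1351 ≈ -3.7091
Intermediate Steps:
y(s, F) = 5 (y(s, F) = -1 + 6 = 5)
t(g) = 2/7 (t(g) = -3/7 + (⅐)*5 = -3/7 + 5/7 = 2/7)
K = -26/7 (K = -5*1 + (1 + 2/7) = -5 + 9/7 = -26/7 ≈ -3.7143)
K + 1/(-36 - 1*(-229)) = -26/7 + 1/(-36 - 1*(-229)) = -26/7 + 1/(-36 + 229) = -26/7 + 1/193 = -5011/1351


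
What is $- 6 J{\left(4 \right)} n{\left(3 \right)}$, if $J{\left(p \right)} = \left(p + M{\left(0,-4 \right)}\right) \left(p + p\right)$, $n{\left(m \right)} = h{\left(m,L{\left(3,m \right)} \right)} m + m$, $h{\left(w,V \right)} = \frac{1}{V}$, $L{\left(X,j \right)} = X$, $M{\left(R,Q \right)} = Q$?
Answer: $0$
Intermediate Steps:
$n{\left(m \right)} = \frac{4 m}{3}$ ($n{\left(m \right)} = \frac{m}{3} + m = \frac{4 m}{3}$)
$J{\left(p \right)} = 2 p \left(-4 + p\right)$ ($J{\left(p \right)} = \left(p - 4\right) \left(p + p\right) = \left(-4 + p\right) 2 p = 2 p \left(-4 + p\right)$)
$- 6 J{\left(4 \right)} n{\left(3 \right)} = - 6 \cdot 2 \cdot 4 \left(-4 + 4\right) \frac{4}{3} \cdot 3 = - 6 \cdot 2 \cdot 4 \cdot 0 \cdot 4 = \left(-6\right) 0 \cdot 4 = 0 \cdot 4 = 0$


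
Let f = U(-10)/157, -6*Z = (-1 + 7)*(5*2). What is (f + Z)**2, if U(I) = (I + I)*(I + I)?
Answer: 1368900/24649 ≈ 55.536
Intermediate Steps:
Z = -10 (Z = -(-1 + 7)*5*2/6 = -10 ≈ -10.000)
U(I) = 4*I**2 (U(I) = (2*I)*(2*I) = 4*I**2)
f = 400/157 (f = (4*(-10)**2)/157 = (4*100)*(1/157) = 400*(1/157) = 400/157 ≈ 2.5478)
(f + Z)**2 = (400/157 - 10)**2 = (-1170/157)**2 = 1368900/24649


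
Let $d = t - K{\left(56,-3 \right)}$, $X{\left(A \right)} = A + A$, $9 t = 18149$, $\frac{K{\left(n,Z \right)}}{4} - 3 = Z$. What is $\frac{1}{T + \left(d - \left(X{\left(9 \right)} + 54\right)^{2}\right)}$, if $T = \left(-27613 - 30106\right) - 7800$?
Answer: $- \frac{9}{618178} \approx -1.4559 \cdot 10^{-5}$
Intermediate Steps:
$K{\left(n,Z \right)} = 12 + 4 Z$
$t = \frac{18149}{9}$ ($t = \frac{1}{9} \cdot 18149 = \frac{18149}{9} \approx 2016.6$)
$X{\left(A \right)} = 2 A$
$T = -65519$ ($T = -57719 - 7800 = -65519$)
$d = \frac{18149}{9}$ ($d = \frac{18149}{9} - \left(12 + 4 \left(-3\right)\right) = \frac{18149}{9} - \left(12 - 12\right) = \frac{18149}{9} - 0 = \frac{18149}{9} + 0 = \frac{18149}{9} \approx 2016.6$)
$\frac{1}{T + \left(d - \left(X{\left(9 \right)} + 54\right)^{2}\right)} = \frac{1}{-65519 + \left(\frac{18149}{9} - \left(2 \cdot 9 + 54\right)^{2}\right)} = \frac{1}{-65519 + \left(\frac{18149}{9} - \left(18 + 54\right)^{2}\right)} = \frac{1}{-65519 + \left(\frac{18149}{9} - 72^{2}\right)} = \frac{1}{-65519 + \left(\frac{18149}{9} - 5184\right)} = \frac{1}{-65519 - \frac{28507}{9}} = \frac{1}{- \frac{618178}{9}} = - \frac{9}{618178}$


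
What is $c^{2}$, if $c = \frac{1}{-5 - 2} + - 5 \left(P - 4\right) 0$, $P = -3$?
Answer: $\frac{1}{49} \approx 0.020408$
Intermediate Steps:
$c = - \frac{1}{7}$ ($c = \frac{1}{-5 - 2} + - 5 \left(-3 - 4\right) 0 = \frac{1}{-7} + \left(-5\right) \left(-7\right) 0 = - \frac{1}{7} + 35 \cdot 0 = - \frac{1}{7} + 0 = - \frac{1}{7} \approx -0.14286$)
$c^{2} = \left(- \frac{1}{7}\right)^{2} = \frac{1}{49}$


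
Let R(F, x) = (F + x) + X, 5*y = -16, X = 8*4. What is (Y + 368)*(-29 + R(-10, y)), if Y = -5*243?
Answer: 43197/5 ≈ 8639.4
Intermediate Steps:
X = 32
y = -16/5 (y = (1/5)*(-16) = -16/5 ≈ -3.2000)
R(F, x) = 32 + F + x (R(F, x) = (F + x) + 32 = 32 + F + x)
Y = -1215
(Y + 368)*(-29 + R(-10, y)) = (-1215 + 368)*(-29 + (32 - 10 - 16/5)) = -847*(-29 + 94/5) = -847*(-51/5) = 43197/5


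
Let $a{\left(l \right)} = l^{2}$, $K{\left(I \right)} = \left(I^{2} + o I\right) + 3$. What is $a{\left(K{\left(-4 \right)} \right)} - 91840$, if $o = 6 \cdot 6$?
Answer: $-76215$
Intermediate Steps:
$o = 36$
$K{\left(I \right)} = 3 + I^{2} + 36 I$ ($K{\left(I \right)} = \left(I^{2} + 36 I\right) + 3 = 3 + I^{2} + 36 I$)
$a{\left(K{\left(-4 \right)} \right)} - 91840 = \left(3 + \left(-4\right)^{2} + 36 \left(-4\right)\right)^{2} - 91840 = \left(3 + 16 - 144\right)^{2} - 91840 = \left(-125\right)^{2} - 91840 = 15625 - 91840 = -76215$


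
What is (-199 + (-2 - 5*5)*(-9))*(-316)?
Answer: -13904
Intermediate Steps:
(-199 + (-2 - 5*5)*(-9))*(-316) = (-199 + (-2 - 25)*(-9))*(-316) = (-199 - 27*(-9))*(-316) = (-199 + 243)*(-316) = 44*(-316) = -13904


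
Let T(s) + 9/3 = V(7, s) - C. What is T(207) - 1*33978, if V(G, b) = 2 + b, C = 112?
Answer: -33884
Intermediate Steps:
T(s) = -113 + s (T(s) = -3 + ((2 + s) - 1*112) = -3 + ((2 + s) - 112) = -3 + (-110 + s) = -113 + s)
T(207) - 1*33978 = (-113 + 207) - 1*33978 = 94 - 33978 = -33884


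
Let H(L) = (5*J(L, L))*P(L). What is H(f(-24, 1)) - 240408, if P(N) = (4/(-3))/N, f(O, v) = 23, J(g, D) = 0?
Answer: -240408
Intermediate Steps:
P(N) = -4/(3*N) (P(N) = (4*(-1/3))/N = -4/(3*N))
H(L) = 0 (H(L) = (5*0)*(-4/(3*L)) = 0*(-4/(3*L)) = 0)
H(f(-24, 1)) - 240408 = 0 - 240408 = -240408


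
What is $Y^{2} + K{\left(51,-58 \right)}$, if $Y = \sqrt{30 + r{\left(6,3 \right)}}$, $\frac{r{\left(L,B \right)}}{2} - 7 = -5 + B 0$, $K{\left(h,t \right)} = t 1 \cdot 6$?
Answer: $-314$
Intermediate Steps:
$K{\left(h,t \right)} = 6 t$ ($K{\left(h,t \right)} = t 6 = 6 t$)
$r{\left(L,B \right)} = 4$ ($r{\left(L,B \right)} = 14 + 2 \left(-5 + B 0\right) = 14 + 2 \left(-5 + 0\right) = 14 + 2 \left(-5\right) = 14 - 10 = 4$)
$Y = \sqrt{34}$ ($Y = \sqrt{30 + 4} = \sqrt{34} \approx 5.8309$)
$Y^{2} + K{\left(51,-58 \right)} = \left(\sqrt{34}\right)^{2} + 6 \left(-58\right) = 34 - 348 = -314$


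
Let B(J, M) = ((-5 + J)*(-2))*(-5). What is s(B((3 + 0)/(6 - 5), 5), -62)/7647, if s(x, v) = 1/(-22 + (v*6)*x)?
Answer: 1/56725446 ≈ 1.7629e-8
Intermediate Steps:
B(J, M) = -50 + 10*J (B(J, M) = (10 - 2*J)*(-5) = -50 + 10*J)
s(x, v) = 1/(-22 + 6*v*x) (s(x, v) = 1/(-22 + (6*v)*x) = 1/(-22 + 6*v*x))
s(B((3 + 0)/(6 - 5), 5), -62)/7647 = (1/(2*(-11 + 3*(-62)*(-50 + 10*((3 + 0)/(6 - 5))))))/7647 = (1/(2*(-11 + 3*(-62)*(-50 + 10*(3/1)))))*(1/7647) = (1/(2*(-11 + 3*(-62)*(-50 + 10*(3*1)))))*(1/7647) = (1/(2*(-11 + 3*(-62)*(-50 + 10*3))))*(1/7647) = (1/(2*(-11 + 3*(-62)*(-50 + 30))))*(1/7647) = (1/(2*(-11 + 3*(-62)*(-20))))*(1/7647) = (1/(2*(-11 + 3720)))*(1/7647) = ((½)/3709)*(1/7647) = ((½)*(1/3709))*(1/7647) = (1/7418)*(1/7647) = 1/56725446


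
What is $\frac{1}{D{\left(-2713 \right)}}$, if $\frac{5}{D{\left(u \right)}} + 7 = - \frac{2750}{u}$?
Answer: $- \frac{16241}{13565} \approx -1.1973$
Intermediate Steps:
$D{\left(u \right)} = \frac{5}{-7 - \frac{2750}{u}}$
$\frac{1}{D{\left(-2713 \right)}} = \frac{1}{\left(-5\right) \left(-2713\right) \frac{1}{2750 + 7 \left(-2713\right)}} = \frac{1}{\left(-5\right) \left(-2713\right) \frac{1}{2750 - 18991}} = \frac{1}{\left(-5\right) \left(-2713\right) \frac{1}{-16241}} = \frac{1}{\left(-5\right) \left(-2713\right) \left(- \frac{1}{16241}\right)} = \frac{1}{- \frac{13565}{16241}} = - \frac{16241}{13565}$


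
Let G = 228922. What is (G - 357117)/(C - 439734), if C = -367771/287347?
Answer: 36836448665/126356613469 ≈ 0.29153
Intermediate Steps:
C = -367771/287347 (C = -367771*1/287347 = -367771/287347 ≈ -1.2799)
(G - 357117)/(C - 439734) = (228922 - 357117)/(-367771/287347 - 439734) = -128195/(-126356613469/287347) = -128195*(-287347/126356613469) = 36836448665/126356613469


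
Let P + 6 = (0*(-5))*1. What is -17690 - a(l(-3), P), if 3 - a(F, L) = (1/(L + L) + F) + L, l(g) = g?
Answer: -212425/12 ≈ -17702.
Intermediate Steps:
P = -6 (P = -6 + (0*(-5))*1 = -6 + 0*1 = -6 + 0 = -6)
a(F, L) = 3 - F - L - 1/(2*L) (a(F, L) = 3 - ((1/(L + L) + F) + L) = 3 - ((1/(2*L) + F) + L) = 3 - ((F + 1/(2*L)) + L) = 3 - (F + L + 1/(2*L)) = 3 + (-F - L - 1/(2*L)) = 3 - F - L - 1/(2*L))
-17690 - a(l(-3), P) = -17690 - (3 - 1*(-3) - 1*(-6) - 1/2/(-6)) = -17690 - (3 + 3 + 6 - 1/2*(-1/6)) = -17690 - (3 + 3 + 6 + 1/12) = -17690 - 1*145/12 = -17690 - 145/12 = -212425/12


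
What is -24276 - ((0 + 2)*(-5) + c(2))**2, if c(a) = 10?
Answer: -24276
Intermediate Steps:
-24276 - ((0 + 2)*(-5) + c(2))**2 = -24276 - ((0 + 2)*(-5) + 10)**2 = -24276 - (2*(-5) + 10)**2 = -24276 - (-10 + 10)**2 = -24276 - 1*0**2 = -24276 - 1*0 = -24276 + 0 = -24276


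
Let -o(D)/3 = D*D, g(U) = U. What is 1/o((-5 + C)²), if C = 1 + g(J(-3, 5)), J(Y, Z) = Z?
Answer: -⅓ ≈ -0.33333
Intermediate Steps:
C = 6 (C = 1 + 5 = 6)
o(D) = -3*D² (o(D) = -3*D*D = -3*D²)
1/o((-5 + C)²) = 1/(-3*(-5 + 6)⁴) = 1/(-3*(1²)²) = 1/(-3*1²) = 1/(-3*1) = 1/(-3) = -⅓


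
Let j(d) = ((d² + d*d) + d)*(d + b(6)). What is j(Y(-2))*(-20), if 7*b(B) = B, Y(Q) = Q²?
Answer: -24480/7 ≈ -3497.1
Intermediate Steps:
b(B) = B/7
j(d) = (6/7 + d)*(d + 2*d²) (j(d) = ((d² + d*d) + d)*(d + (⅐)*6) = ((d² + d²) + d)*(d + 6/7) = (2*d² + d)*(6/7 + d) = (d + 2*d²)*(6/7 + d) = (6/7 + d)*(d + 2*d²))
j(Y(-2))*(-20) = ((⅐)*(-2)²*(6 + 14*((-2)²)² + 19*(-2)²))*(-20) = ((⅐)*4*(6 + 14*4² + 19*4))*(-20) = ((⅐)*4*(6 + 14*16 + 76))*(-20) = ((⅐)*4*(6 + 224 + 76))*(-20) = ((⅐)*4*306)*(-20) = (1224/7)*(-20) = -24480/7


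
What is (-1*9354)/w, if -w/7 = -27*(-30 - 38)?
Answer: 1559/2142 ≈ 0.72782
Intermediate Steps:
w = -12852 (w = -(-189)*(-30 - 38) = -(-189)*(-68) = -7*1836 = -12852)
(-1*9354)/w = -1*9354/(-12852) = -9354*(-1/12852) = 1559/2142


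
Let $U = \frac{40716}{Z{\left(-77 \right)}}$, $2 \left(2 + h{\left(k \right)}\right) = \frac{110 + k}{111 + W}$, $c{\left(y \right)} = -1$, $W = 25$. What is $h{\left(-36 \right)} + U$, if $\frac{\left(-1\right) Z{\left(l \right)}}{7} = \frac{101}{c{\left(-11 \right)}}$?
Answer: $\frac{5371231}{96152} \approx 55.862$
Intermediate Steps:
$h{\left(k \right)} = - \frac{217}{136} + \frac{k}{272}$ ($h{\left(k \right)} = -2 + \frac{\left(110 + k\right) \frac{1}{111 + 25}}{2} = -2 + \frac{\left(110 + k\right) \frac{1}{136}}{2} = -2 + \frac{\frac{55}{68} + \frac{k}{136}}{2} = -2 + \left(\frac{55}{136} + \frac{k}{272}\right) = - \frac{217}{136} + \frac{k}{272}$)
$Z{\left(l \right)} = 707$ ($Z{\left(l \right)} = - 7 \frac{101}{-1} = - 7 \cdot 101 \left(-1\right) = \left(-7\right) \left(-101\right) = 707$)
$U = \frac{40716}{707} \approx 57.59$
$h{\left(-36 \right)} + U = \left(- \frac{217}{136} + \frac{1}{272} \left(-36\right)\right) + \frac{40716}{707} = \left(- \frac{217}{136} - \frac{9}{68}\right) + \frac{40716}{707} = - \frac{235}{136} + \frac{40716}{707} = \frac{5371231}{96152}$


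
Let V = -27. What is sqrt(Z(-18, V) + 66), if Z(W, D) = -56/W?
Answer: sqrt(622)/3 ≈ 8.3133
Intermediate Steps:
sqrt(Z(-18, V) + 66) = sqrt(-56/(-18) + 66) = sqrt(-56*(-1/18) + 66) = sqrt(28/9 + 66) = sqrt(622/9) = sqrt(622)/3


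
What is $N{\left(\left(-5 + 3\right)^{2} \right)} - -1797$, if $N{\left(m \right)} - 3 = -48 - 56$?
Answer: $1696$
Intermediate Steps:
$N{\left(m \right)} = -101$ ($N{\left(m \right)} = 3 - 104 = -101$)
$N{\left(\left(-5 + 3\right)^{2} \right)} - -1797 = -101 - -1797 = -101 + 1797 = 1696$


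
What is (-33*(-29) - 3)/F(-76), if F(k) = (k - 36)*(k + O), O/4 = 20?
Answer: -477/224 ≈ -2.1295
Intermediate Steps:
O = 80 (O = 4*20 = 80)
F(k) = (-36 + k)*(80 + k) (F(k) = (k - 36)*(k + 80) = (-36 + k)*(80 + k))
(-33*(-29) - 3)/F(-76) = (-33*(-29) - 3)/(-2880 + (-76)² + 44*(-76)) = (957 - 3)/(-2880 + 5776 - 3344) = 954/(-448) = 954*(-1/448) = -477/224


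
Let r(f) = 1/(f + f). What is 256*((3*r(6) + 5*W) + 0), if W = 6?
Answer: 7744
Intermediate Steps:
r(f) = 1/(2*f)
256*((3*r(6) + 5*W) + 0) = 256*((3*((½)/6) + 5*6) + 0) = 256*((3*((½)*(⅙)) + 30) + 0) = 256*((3*(1/12) + 30) + 0) = 256*((¼ + 30) + 0) = 256*(121/4 + 0) = 256*(121/4) = 7744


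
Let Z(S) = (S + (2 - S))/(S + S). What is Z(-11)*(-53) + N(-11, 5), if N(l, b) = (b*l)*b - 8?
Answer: -3060/11 ≈ -278.18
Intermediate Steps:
N(l, b) = -8 + l*b² (N(l, b) = l*b² - 8 = -8 + l*b²)
Z(S) = 1/S (Z(S) = 2/((2*S)) = 2*(1/(2*S)) = 1/S)
Z(-11)*(-53) + N(-11, 5) = -53/(-11) + (-8 - 11*5²) = -1/11*(-53) + (-8 - 11*25) = 53/11 + (-8 - 275) = 53/11 - 283 = -3060/11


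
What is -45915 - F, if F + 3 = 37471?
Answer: -83383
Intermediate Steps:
F = 37468 (F = -3 + 37471 = 37468)
-45915 - F = -45915 - 1*37468 = -45915 - 37468 = -83383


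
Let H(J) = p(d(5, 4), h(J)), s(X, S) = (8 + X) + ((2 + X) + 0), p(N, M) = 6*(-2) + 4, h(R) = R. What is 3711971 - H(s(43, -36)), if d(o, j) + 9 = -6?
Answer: 3711979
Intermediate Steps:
d(o, j) = -15 (d(o, j) = -9 - 6 = -15)
p(N, M) = -8 (p(N, M) = -12 + 4 = -8)
s(X, S) = 10 + 2*X (s(X, S) = (8 + X) + (2 + X) = 10 + 2*X)
H(J) = -8
3711971 - H(s(43, -36)) = 3711971 - 1*(-8) = 3711971 + 8 = 3711979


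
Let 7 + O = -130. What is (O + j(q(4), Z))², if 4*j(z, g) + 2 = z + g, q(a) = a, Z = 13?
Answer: 284089/16 ≈ 17756.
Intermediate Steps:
O = -137 (O = -7 - 130 = -137)
j(z, g) = -½ + g/4 + z/4 (j(z, g) = -½ + (z + g)/4 = -½ + (g + z)/4 = -½ + (g/4 + z/4) = -½ + g/4 + z/4)
(O + j(q(4), Z))² = (-137 + (-½ + (¼)*13 + (¼)*4))² = (-137 + (-½ + 13/4 + 1))² = (-137 + 15/4)² = (-533/4)² = 284089/16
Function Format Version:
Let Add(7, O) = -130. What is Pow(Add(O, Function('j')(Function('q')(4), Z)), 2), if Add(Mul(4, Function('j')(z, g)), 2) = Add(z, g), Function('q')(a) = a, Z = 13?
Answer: Rational(284089, 16) ≈ 17756.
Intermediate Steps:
O = -137 (O = Add(-7, -130) = -137)
Function('j')(z, g) = Add(Rational(-1, 2), Mul(Rational(1, 4), g), Mul(Rational(1, 4), z)) (Function('j')(z, g) = Add(Rational(-1, 2), Mul(Rational(1, 4), Add(z, g))) = Add(Rational(-1, 2), Mul(Rational(1, 4), Add(g, z))) = Add(Rational(-1, 2), Add(Mul(Rational(1, 4), g), Mul(Rational(1, 4), z))) = Add(Rational(-1, 2), Mul(Rational(1, 4), g), Mul(Rational(1, 4), z)))
Pow(Add(O, Function('j')(Function('q')(4), Z)), 2) = Pow(Add(-137, Add(Rational(-1, 2), Mul(Rational(1, 4), 13), Mul(Rational(1, 4), 4))), 2) = Pow(Add(-137, Add(Rational(-1, 2), Rational(13, 4), 1)), 2) = Pow(Add(-137, Rational(15, 4)), 2) = Pow(Rational(-533, 4), 2) = Rational(284089, 16)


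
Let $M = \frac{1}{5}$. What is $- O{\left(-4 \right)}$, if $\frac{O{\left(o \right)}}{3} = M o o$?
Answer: $- \frac{48}{5} \approx -9.6$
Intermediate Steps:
$M = \frac{1}{5} \approx 0.2$
$O{\left(o \right)} = \frac{3 o^{2}}{5}$ ($O{\left(o \right)} = 3 \frac{o}{5} o = 3 \frac{o^{2}}{5} = \frac{3 o^{2}}{5}$)
$- O{\left(-4 \right)} = - \frac{3 \left(-4\right)^{2}}{5} = - \frac{3 \cdot 16}{5} = \left(-1\right) \frac{48}{5} = - \frac{48}{5}$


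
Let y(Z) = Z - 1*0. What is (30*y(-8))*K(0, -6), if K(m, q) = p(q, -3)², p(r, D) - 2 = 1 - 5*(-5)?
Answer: -188160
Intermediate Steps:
p(r, D) = 28 (p(r, D) = 2 + (1 - 5*(-5)) = 2 + (1 + 25) = 2 + 26 = 28)
K(m, q) = 784 (K(m, q) = 28² = 784)
y(Z) = Z (y(Z) = Z + 0 = Z)
(30*y(-8))*K(0, -6) = (30*(-8))*784 = -240*784 = -188160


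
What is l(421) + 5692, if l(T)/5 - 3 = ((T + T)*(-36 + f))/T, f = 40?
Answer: 5747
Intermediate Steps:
l(T) = 55 (l(T) = 15 + 5*(((T + T)*(-36 + 40))/T) = 15 + 5*(((2*T)*4)/T) = 15 + 5*((8*T)/T) = 15 + 5*8 = 15 + 40 = 55)
l(421) + 5692 = 55 + 5692 = 5747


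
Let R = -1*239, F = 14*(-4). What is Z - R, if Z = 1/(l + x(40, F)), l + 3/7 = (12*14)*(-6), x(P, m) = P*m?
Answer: 5434614/22739 ≈ 239.00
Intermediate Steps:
F = -56
l = -7059/7 (l = -3/7 + (12*14)*(-6) = -3/7 + 168*(-6) = -3/7 - 1008 = -7059/7 ≈ -1008.4)
R = -239
Z = -7/22739 (Z = 1/(-7059/7 + 40*(-56)) = 1/(-7059/7 - 2240) = 1/(-22739/7) = -7/22739 ≈ -0.00030784)
Z - R = -7/22739 - 1*(-239) = -7/22739 + 239 = 5434614/22739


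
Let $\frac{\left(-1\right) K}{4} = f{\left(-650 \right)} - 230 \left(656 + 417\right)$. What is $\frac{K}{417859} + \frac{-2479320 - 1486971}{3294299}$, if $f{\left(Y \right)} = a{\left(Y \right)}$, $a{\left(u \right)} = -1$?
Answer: $\frac{1594662987067}{1376552485841} \approx 1.1584$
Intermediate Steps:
$f{\left(Y \right)} = -1$
$K = 987164$ ($K = - 4 \left(-1 - 230 \left(656 + 417\right)\right) = - 4 \left(-1 - 246790\right) = \left(-4\right) \left(-246791\right) = 987164$)
$\frac{K}{417859} + \frac{-2479320 - 1486971}{3294299} = \frac{987164}{417859} + \frac{-2479320 - 1486971}{3294299} = 987164 \cdot \frac{1}{417859} - \frac{3966291}{3294299} = \frac{987164}{417859} - \frac{3966291}{3294299} = \frac{1594662987067}{1376552485841}$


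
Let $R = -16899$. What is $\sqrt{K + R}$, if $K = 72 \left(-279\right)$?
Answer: $i \sqrt{36987} \approx 192.32 i$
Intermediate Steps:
$K = -20088$
$\sqrt{K + R} = \sqrt{-20088 - 16899} = \sqrt{-36987} = i \sqrt{36987}$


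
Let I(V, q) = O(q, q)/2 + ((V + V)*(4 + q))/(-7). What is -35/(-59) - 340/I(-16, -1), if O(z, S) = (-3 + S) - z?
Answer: -274855/10089 ≈ -27.243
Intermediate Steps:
O(z, S) = -3 + S - z
I(V, q) = -3/2 - 2*V*(4 + q)/7 (I(V, q) = (-3 + q - q)/2 + ((V + V)*(4 + q))/(-7) = -3*½ + ((2*V)*(4 + q))*(-⅐) = -3/2 + (2*V*(4 + q))*(-⅐) = -3/2 - 2*V*(4 + q)/7)
-35/(-59) - 340/I(-16, -1) = -35/(-59) - 340/(-3/2 - 8/7*(-16) - 2/7*(-16)*(-1)) = -35*(-1/59) - 340/(-3/2 + 128/7 - 32/7) = 35/59 - 340/171/14 = 35/59 - 340*14/171 = 35/59 - 4760/171 = -274855/10089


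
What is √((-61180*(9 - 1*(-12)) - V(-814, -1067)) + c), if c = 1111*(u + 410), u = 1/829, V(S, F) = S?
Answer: I*√569348008877/829 ≈ 910.2*I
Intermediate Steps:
u = 1/829 ≈ 0.0012063
c = 377618901/829 (c = 1111*(1/829 + 410) = 1111*(339891/829) = 377618901/829 ≈ 4.5551e+5)
√((-61180*(9 - 1*(-12)) - V(-814, -1067)) + c) = √((-61180*(9 - 1*(-12)) - 1*(-814)) + 377618901/829) = √((-61180*(9 + 12) + 814) + 377618901/829) = √((-61180*21 + 814) + 377618901/829) = √((-1284780 + 814) + 377618901/829) = √(-1283966 + 377618901/829) = √(-686788913/829) = I*√569348008877/829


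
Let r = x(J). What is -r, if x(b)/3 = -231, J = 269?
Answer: 693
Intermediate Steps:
x(b) = -693 (x(b) = 3*(-231) = -693)
r = -693
-r = -1*(-693) = 693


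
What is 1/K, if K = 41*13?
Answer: 1/533 ≈ 0.0018762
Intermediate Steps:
K = 533
1/K = 1/533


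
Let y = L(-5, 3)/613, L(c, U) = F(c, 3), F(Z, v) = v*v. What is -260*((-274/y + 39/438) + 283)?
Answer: 3139561490/657 ≈ 4.7786e+6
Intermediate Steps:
F(Z, v) = v²
L(c, U) = 9 (L(c, U) = 3² = 9)
y = 9/613 ≈ 0.014682
-260*((-274/y + 39/438) + 283) = -260*((-274/9/613 + 39/438) + 283) = -260*((-274*613/9 + 39*(1/438)) + 283) = -260*((-167962/9 + 13/146) + 283) = -260*(-24522335/1314 + 283) = -260*(-24150473/1314) = 3139561490/657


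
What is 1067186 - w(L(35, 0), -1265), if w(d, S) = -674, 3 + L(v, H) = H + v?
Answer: 1067860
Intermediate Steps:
L(v, H) = -3 + H + v (L(v, H) = -3 + (H + v) = -3 + H + v)
1067186 - w(L(35, 0), -1265) = 1067186 - 1*(-674) = 1067186 + 674 = 1067860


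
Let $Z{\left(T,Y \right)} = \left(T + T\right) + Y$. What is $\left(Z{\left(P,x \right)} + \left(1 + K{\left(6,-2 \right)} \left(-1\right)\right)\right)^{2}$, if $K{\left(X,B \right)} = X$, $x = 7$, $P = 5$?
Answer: $144$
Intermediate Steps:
$Z{\left(T,Y \right)} = Y + 2 T$ ($Z{\left(T,Y \right)} = 2 T + Y = Y + 2 T$)
$\left(Z{\left(P,x \right)} + \left(1 + K{\left(6,-2 \right)} \left(-1\right)\right)\right)^{2} = \left(\left(7 + 2 \cdot 5\right) + \left(1 + 6 \left(-1\right)\right)\right)^{2} = \left(\left(7 + 10\right) + \left(1 - 6\right)\right)^{2} = \left(17 - 5\right)^{2} = 12^{2} = 144$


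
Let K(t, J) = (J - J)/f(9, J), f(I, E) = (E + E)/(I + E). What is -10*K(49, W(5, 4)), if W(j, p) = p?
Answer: 0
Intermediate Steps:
f(I, E) = 2*E/(E + I) (f(I, E) = (2*E)/(E + I) = 2*E/(E + I))
K(t, J) = 0 (K(t, J) = (J - J)/((2*J/(J + 9))) = 0/((2*J/(9 + J))) = 0*((9 + J)/(2*J)) = 0)
-10*K(49, W(5, 4)) = -10*0 = 0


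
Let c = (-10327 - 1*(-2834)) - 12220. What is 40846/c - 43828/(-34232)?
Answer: -133564727/168703854 ≈ -0.79171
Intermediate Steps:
c = -19713 (c = (-10327 + 2834) - 12220 = -7493 - 12220 = -19713)
40846/c - 43828/(-34232) = 40846/(-19713) - 43828/(-34232) = 40846*(-1/19713) - 43828*(-1/34232) = -40846/19713 + 10957/8558 = -133564727/168703854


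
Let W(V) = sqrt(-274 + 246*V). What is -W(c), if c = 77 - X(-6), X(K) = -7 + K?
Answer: -29*sqrt(26) ≈ -147.87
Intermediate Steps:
c = 90 (c = 77 - (-7 - 6) = 77 - 1*(-13) = 77 + 13 = 90)
-W(c) = -sqrt(-274 + 246*90) = -sqrt(-274 + 22140) = -sqrt(21866) = -29*sqrt(26)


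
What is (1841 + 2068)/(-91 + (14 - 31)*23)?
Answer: -3909/482 ≈ -8.1100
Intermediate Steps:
(1841 + 2068)/(-91 + (14 - 31)*23) = 3909/(-91 - 17*23) = 3909/(-91 - 391) = 3909/(-482) = 3909*(-1/482) = -3909/482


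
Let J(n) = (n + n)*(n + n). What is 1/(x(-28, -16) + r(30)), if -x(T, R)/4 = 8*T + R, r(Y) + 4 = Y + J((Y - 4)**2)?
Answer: 1/1828890 ≈ 5.4678e-7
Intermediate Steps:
J(n) = 4*n**2 (J(n) = (2*n)*(2*n) = 4*n**2)
r(Y) = -4 + Y + 4*(-4 + Y)**4 (r(Y) = -4 + (Y + 4*((Y - 4)**2)**2) = -4 + (Y + 4*((-4 + Y)**2)**2) = -4 + (Y + 4*(-4 + Y)**4) = -4 + Y + 4*(-4 + Y)**4)
x(T, R) = -32*T - 4*R (x(T, R) = -4*(8*T + R) = -4*(R + 8*T) = -32*T - 4*R)
1/(x(-28, -16) + r(30)) = 1/((-32*(-28) - 4*(-16)) + (-4 + 30 + 4*(-4 + 30)**4)) = 1/((896 + 64) + (-4 + 30 + 4*26**4)) = 1/(960 + (-4 + 30 + 4*456976)) = 1/(960 + (-4 + 30 + 1827904)) = 1/(960 + 1827930) = 1/1828890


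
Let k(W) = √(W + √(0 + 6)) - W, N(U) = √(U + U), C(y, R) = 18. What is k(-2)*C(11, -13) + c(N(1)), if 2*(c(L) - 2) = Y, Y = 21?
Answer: 97/2 + 18*√(-2 + √6) ≈ 60.568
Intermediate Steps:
N(U) = √2*√U (N(U) = √(2*U) = √2*√U)
k(W) = √(W + √6) - W
c(L) = 25/2 (c(L) = 2 + (½)*21 = 2 + 21/2 = 25/2)
k(-2)*C(11, -13) + c(N(1)) = (√(-2 + √6) - 1*(-2))*18 + 25/2 = (√(-2 + √6) + 2)*18 + 25/2 = (2 + √(-2 + √6))*18 + 25/2 = (36 + 18*√(-2 + √6)) + 25/2 = 97/2 + 18*√(-2 + √6)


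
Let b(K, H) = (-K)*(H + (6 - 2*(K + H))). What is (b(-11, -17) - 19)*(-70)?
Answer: -33320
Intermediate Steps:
b(K, H) = -K*(6 - H - 2*K) (b(K, H) = (-K)*(H + (6 - 2*(H + K))) = (-K)*(H + (6 + (-2*H - 2*K))) = (-K)*(H + (6 - 2*H - 2*K)) = (-K)*(6 - H - 2*K) = -K*(6 - H - 2*K))
(b(-11, -17) - 19)*(-70) = (-11*(-6 - 17 + 2*(-11)) - 19)*(-70) = (-11*(-6 - 17 - 22) - 19)*(-70) = (-11*(-45) - 19)*(-70) = (495 - 19)*(-70) = 476*(-70) = -33320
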